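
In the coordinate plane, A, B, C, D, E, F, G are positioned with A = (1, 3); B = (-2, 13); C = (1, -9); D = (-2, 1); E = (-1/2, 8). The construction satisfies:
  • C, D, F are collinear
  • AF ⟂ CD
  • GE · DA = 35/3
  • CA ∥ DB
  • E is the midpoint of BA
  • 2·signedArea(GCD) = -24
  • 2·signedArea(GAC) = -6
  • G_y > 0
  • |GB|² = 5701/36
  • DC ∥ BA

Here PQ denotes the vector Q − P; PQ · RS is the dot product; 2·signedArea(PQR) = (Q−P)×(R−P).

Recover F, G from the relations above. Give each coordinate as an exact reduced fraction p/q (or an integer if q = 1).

F = (-251/109, 219/109)
G = (1/2, 2/3)

1. F_x = -251/109  [C, D, F are collinear ∩ AF ⟂ CD]
2. F_y = 219/109  [C, D, F are collinear ∩ AF ⟂ CD]
   → F = (-251/109, 219/109)
3. G_x = 1/2  [2·signedArea(GCD) = -24 ∩ GE · DA = 35/3]
4. G_y = 2/3  [2·signedArea(GCD) = -24 ∩ GE · DA = 35/3]
   → G = (1/2, 2/3)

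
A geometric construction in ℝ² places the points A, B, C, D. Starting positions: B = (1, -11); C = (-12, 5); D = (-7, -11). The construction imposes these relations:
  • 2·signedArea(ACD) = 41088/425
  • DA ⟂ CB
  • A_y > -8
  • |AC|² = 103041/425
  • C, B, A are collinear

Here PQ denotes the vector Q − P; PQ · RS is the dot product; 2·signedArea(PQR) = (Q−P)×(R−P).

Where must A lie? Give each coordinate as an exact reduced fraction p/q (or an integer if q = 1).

A = (-927/425, -3011/425)

1. A_x = -927/425  [C, B, A are collinear ∩ DA ⟂ CB]
2. A_y = -3011/425  [C, B, A are collinear ∩ DA ⟂ CB]
   → A = (-927/425, -3011/425)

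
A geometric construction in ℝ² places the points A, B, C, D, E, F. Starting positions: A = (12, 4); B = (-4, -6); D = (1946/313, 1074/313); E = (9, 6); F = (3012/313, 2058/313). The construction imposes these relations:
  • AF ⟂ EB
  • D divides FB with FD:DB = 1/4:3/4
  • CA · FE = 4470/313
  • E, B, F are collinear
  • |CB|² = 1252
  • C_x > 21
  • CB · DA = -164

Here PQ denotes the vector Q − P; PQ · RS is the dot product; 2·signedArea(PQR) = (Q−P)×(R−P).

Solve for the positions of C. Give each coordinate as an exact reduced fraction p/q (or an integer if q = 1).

1. C_x = 22  [CB · DA = -164 ∩ CA · FE = 4470/313]
2. C_y = 18  [CB · DA = -164 ∩ CA · FE = 4470/313]
   → C = (22, 18)

C = (22, 18)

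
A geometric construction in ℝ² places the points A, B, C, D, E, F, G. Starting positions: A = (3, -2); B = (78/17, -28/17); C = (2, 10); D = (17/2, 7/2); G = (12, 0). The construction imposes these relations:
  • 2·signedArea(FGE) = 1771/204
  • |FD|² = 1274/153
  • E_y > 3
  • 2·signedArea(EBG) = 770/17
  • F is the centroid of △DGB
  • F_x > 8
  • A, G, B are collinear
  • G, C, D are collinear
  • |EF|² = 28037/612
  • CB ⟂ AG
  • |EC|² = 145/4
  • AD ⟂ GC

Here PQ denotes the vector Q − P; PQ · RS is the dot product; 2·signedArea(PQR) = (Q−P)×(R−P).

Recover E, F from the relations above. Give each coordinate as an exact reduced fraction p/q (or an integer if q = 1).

E = (5/2, 4)
F = (853/102, 21/34)

1. F_x = 853/102  [F is the centroid of △DGB]
2. F_y = 21/34  [F is the centroid of △DGB]
   → F = (853/102, 21/34)
3. E_x = 5/2  [2·signedArea(EBG) = 770/17 ∩ 2·signedArea(FGE) = 1771/204]
4. E_y = 4  [2·signedArea(EBG) = 770/17 ∩ 2·signedArea(FGE) = 1771/204]
   → E = (5/2, 4)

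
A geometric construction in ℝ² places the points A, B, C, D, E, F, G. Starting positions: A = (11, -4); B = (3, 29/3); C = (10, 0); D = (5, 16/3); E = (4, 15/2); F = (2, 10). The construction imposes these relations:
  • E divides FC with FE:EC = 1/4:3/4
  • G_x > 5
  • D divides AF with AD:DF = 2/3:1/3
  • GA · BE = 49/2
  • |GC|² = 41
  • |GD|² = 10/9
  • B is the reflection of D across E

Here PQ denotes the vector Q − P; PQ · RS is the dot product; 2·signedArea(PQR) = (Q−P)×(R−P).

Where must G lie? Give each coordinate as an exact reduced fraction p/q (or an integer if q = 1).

G = (6, 5)

1. G_x = 6  [line -1·x + 13/6·y + -29/6 = 0 ∩ |GD|² = 10/9]
2. G_y = 5  [line -1·x + 13/6·y + -29/6 = 0 ∩ |GD|² = 10/9]
   → G = (6, 5)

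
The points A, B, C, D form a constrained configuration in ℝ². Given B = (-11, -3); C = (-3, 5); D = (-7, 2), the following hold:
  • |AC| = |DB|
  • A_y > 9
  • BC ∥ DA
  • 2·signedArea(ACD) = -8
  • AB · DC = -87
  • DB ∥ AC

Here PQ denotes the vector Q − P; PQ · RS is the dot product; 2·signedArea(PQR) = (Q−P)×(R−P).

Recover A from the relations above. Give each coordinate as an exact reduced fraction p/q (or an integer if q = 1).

A = (1, 10)

1. A_x = 1  [DB ∥ AC ∩ BC ∥ DA]
2. A_y = 10  [DB ∥ AC ∩ BC ∥ DA]
   → A = (1, 10)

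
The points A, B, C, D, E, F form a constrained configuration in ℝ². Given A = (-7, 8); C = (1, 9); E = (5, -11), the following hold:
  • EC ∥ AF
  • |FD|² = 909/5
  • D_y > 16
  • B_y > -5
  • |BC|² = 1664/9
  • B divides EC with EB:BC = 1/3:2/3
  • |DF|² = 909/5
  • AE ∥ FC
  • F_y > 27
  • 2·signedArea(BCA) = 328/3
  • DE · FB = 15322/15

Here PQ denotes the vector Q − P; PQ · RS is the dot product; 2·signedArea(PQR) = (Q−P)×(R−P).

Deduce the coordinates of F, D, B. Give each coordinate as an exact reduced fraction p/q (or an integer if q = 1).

B = (11/3, -13/3)
D = (-19/5, 83/5)
F = (-11, 28)

1. F_x = -11  [AE ∥ FC ∩ EC ∥ AF]
2. F_y = 28  [AE ∥ FC ∩ EC ∥ AF]
   → F = (-11, 28)
3. B_x = 11/3  [B divides EC with EB:BC = 1/3:2/3]
4. B_y = -13/3  [B divides EC with EB:BC = 1/3:2/3]
   → B = (11/3, -13/3)
5. D_x = -19/5  [line -44/3·x + 97/3·y + -8887/15 = 0 ∩ |DF|² = 909/5]
6. D_y = 83/5  [line -44/3·x + 97/3·y + -8887/15 = 0 ∩ |DF|² = 909/5]
   → D = (-19/5, 83/5)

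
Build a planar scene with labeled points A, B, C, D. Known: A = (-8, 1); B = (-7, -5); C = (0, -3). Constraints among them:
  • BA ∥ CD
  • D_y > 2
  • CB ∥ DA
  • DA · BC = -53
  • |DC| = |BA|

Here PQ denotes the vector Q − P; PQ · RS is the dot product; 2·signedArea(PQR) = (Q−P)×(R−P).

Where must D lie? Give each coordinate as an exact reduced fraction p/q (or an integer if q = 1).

1. D_x = -1  [CB ∥ DA ∩ BA ∥ CD]
2. D_y = 3  [CB ∥ DA ∩ BA ∥ CD]
   → D = (-1, 3)

D = (-1, 3)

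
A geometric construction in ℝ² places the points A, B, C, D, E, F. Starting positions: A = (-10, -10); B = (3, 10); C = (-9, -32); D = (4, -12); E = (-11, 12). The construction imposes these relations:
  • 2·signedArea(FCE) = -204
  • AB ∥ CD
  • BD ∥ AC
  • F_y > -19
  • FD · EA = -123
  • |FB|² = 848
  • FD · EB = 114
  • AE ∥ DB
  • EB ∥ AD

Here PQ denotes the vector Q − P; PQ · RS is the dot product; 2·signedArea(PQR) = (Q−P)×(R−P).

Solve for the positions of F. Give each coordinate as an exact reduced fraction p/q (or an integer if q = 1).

1. F_x = -5  [FD · EB = 114 ∩ FD · EA = -123]
2. F_y = -18  [FD · EB = 114 ∩ FD · EA = -123]
   → F = (-5, -18)

F = (-5, -18)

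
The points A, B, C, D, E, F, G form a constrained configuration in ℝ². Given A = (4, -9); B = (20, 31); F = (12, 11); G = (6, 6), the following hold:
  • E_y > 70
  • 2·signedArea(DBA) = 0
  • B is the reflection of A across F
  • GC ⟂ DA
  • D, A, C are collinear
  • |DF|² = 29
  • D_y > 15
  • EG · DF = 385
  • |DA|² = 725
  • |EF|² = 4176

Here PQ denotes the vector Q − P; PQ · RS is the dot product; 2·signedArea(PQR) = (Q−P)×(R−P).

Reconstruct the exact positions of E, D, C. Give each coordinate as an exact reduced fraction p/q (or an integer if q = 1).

1. D_x = 14  [line 40·x + -16·y + -304 = 0 ∩ |DA|² = 725]
2. D_y = 16  [line 40·x + -16·y + -304 = 0 ∩ |DA|² = 725]
   → D = (14, 16)
3. C_x = 274/29  [D, A, C are collinear ∩ GC ⟂ DA]
4. C_y = 134/29  [D, A, C are collinear ∩ GC ⟂ DA]
   → C = (274/29, 134/29)
5. E_x = 36  [line 2·x + 5·y + -427 = 0 ∩ |EF|² = 4176]
6. E_y = 71  [line 2·x + 5·y + -427 = 0 ∩ |EF|² = 4176]
   → E = (36, 71)

C = (274/29, 134/29)
D = (14, 16)
E = (36, 71)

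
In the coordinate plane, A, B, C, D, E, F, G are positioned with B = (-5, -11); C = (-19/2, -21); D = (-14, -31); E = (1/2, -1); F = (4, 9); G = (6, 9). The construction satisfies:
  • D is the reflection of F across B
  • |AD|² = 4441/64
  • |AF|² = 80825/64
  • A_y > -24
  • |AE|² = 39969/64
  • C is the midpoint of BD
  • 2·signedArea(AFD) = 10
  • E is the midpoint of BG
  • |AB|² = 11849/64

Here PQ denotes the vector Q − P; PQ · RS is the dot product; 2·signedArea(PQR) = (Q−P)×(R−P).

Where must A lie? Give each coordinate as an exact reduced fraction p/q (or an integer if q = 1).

1. A_x = -83/8  [line 40·x + -18·y + -8 = 0 ∩ |AD|² = 4441/64]
2. A_y = -47/2  [line 40·x + -18·y + -8 = 0 ∩ |AD|² = 4441/64]
   → A = (-83/8, -47/2)

A = (-83/8, -47/2)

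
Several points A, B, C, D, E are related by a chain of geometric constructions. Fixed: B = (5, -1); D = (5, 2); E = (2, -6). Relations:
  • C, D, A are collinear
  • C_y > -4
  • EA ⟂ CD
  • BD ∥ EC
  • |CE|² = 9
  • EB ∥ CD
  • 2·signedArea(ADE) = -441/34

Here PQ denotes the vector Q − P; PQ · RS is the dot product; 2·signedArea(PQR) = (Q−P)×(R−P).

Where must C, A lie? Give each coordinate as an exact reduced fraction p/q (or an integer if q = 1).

A = (23/34, -177/34)
C = (2, -3)

1. C_x = 2  [EB ∥ CD ∩ BD ∥ EC]
2. C_y = -3  [EB ∥ CD ∩ BD ∥ EC]
   → C = (2, -3)
3. A_x = 23/34  [C, D, A are collinear ∩ EA ⟂ CD]
4. A_y = -177/34  [C, D, A are collinear ∩ EA ⟂ CD]
   → A = (23/34, -177/34)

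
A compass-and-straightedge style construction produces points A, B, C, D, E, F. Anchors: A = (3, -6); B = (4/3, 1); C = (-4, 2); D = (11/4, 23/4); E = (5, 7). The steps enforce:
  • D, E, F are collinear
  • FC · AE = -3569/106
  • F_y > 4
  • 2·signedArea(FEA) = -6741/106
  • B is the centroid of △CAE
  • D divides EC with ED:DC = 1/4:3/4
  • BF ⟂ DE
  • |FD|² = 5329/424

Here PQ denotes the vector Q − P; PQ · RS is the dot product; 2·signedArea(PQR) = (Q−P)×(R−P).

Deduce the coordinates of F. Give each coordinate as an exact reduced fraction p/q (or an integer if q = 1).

F = (-37/106, 427/106)

1. F_x = -37/106  [D, E, F are collinear ∩ BF ⟂ DE]
2. F_y = 427/106  [D, E, F are collinear ∩ BF ⟂ DE]
   → F = (-37/106, 427/106)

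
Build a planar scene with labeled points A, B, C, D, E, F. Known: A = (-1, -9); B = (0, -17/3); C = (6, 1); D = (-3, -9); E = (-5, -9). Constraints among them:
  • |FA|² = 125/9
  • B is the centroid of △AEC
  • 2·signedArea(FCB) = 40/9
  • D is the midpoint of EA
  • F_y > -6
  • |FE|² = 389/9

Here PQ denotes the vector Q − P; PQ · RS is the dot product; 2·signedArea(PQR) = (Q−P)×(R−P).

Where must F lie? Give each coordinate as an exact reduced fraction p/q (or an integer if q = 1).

F = (2/3, -17/3)

1. F_x = 2/3  [line 20/3·x + -6·y + -346/9 = 0 ∩ |FE|² = 389/9]
2. F_y = -17/3  [line 20/3·x + -6·y + -346/9 = 0 ∩ |FE|² = 389/9]
   → F = (2/3, -17/3)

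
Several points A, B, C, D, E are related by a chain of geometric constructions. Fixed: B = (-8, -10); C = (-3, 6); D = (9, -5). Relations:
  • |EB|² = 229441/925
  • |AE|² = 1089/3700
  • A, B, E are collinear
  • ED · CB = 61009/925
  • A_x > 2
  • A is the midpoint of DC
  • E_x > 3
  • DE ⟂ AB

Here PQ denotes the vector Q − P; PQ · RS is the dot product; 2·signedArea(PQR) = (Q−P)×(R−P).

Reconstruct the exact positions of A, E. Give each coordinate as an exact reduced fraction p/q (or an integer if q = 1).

1. A_x = 3  [A is the midpoint of DC]
2. A_y = 1/2  [A is the midpoint of DC]
   → A = (3, 1/2)
3. E_x = 3138/925  [A, B, E are collinear ∩ DE ⟂ AB]
4. E_y = 809/925  [A, B, E are collinear ∩ DE ⟂ AB]
   → E = (3138/925, 809/925)

A = (3, 1/2)
E = (3138/925, 809/925)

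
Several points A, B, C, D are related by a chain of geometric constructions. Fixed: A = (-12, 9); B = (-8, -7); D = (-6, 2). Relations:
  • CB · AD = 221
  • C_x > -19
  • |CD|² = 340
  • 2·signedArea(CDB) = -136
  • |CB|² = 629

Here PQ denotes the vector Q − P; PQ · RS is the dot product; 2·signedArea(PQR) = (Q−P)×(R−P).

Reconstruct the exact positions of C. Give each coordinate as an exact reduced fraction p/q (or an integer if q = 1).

C = (-18, 16)

1. C_x = -18  [CB · AD = 221 ∩ 2·signedArea(CDB) = -136]
2. C_y = 16  [CB · AD = 221 ∩ 2·signedArea(CDB) = -136]
   → C = (-18, 16)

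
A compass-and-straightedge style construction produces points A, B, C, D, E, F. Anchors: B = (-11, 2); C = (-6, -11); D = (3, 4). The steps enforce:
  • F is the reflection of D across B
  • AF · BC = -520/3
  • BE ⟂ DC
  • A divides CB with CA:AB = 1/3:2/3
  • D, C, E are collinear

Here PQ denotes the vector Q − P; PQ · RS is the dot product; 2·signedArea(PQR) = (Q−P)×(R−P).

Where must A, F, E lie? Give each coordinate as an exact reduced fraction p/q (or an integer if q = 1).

A = (-23/3, -20/3)
E = (-27/17, -62/17)
F = (-25, 0)

1. A_x = -23/3  [A divides CB with CA:AB = 1/3:2/3]
2. A_y = -20/3  [A divides CB with CA:AB = 1/3:2/3]
   → A = (-23/3, -20/3)
3. F_x = -25  [F is the reflection of D across B]
4. F_y = 0  [F is the reflection of D across B]
   → F = (-25, 0)
5. E_x = -27/17  [D, C, E are collinear ∩ BE ⟂ DC]
6. E_y = -62/17  [D, C, E are collinear ∩ BE ⟂ DC]
   → E = (-27/17, -62/17)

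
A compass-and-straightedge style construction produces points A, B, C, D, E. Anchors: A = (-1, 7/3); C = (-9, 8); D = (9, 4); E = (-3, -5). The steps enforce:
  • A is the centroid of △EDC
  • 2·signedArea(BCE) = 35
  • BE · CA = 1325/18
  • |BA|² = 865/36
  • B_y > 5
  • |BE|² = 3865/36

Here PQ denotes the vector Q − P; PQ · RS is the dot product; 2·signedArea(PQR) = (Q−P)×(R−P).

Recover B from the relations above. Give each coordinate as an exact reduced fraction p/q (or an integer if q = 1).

1. B_x = -5  [BE · CA = 1325/18 ∩ 2·signedArea(BCE) = 35]
2. B_y = 31/6  [BE · CA = 1325/18 ∩ 2·signedArea(BCE) = 35]
   → B = (-5, 31/6)

B = (-5, 31/6)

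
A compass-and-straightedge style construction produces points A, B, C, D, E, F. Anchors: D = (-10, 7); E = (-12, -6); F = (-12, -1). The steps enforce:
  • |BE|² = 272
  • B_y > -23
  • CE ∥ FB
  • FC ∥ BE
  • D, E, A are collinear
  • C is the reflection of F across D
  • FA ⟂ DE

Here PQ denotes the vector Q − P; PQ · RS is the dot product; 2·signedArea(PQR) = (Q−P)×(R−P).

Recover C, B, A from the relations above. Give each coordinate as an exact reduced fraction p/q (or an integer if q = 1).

1. C_x = -8  [C is the reflection of F across D]
2. C_y = 15  [C is the reflection of F across D]
   → C = (-8, 15)
3. B_x = -16  [FC ∥ BE ∩ CE ∥ FB]
4. B_y = -22  [FC ∥ BE ∩ CE ∥ FB]
   → B = (-16, -22)
5. A_x = -1946/173  [D, E, A are collinear ∩ FA ⟂ DE]
6. A_y = -193/173  [D, E, A are collinear ∩ FA ⟂ DE]
   → A = (-1946/173, -193/173)

A = (-1946/173, -193/173)
B = (-16, -22)
C = (-8, 15)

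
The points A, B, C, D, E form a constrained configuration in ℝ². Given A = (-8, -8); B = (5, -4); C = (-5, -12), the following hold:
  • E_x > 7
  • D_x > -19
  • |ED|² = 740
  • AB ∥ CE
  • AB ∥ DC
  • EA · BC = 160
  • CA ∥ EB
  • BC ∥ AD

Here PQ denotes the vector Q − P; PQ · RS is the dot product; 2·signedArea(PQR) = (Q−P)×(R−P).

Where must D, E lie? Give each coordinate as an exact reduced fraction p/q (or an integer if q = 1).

1. D_x = -18  [AB ∥ DC ∩ BC ∥ AD]
2. D_y = -16  [AB ∥ DC ∩ BC ∥ AD]
   → D = (-18, -16)
3. E_x = 8  [CA ∥ EB ∩ AB ∥ CE]
4. E_y = -8  [CA ∥ EB ∩ AB ∥ CE]
   → E = (8, -8)

D = (-18, -16)
E = (8, -8)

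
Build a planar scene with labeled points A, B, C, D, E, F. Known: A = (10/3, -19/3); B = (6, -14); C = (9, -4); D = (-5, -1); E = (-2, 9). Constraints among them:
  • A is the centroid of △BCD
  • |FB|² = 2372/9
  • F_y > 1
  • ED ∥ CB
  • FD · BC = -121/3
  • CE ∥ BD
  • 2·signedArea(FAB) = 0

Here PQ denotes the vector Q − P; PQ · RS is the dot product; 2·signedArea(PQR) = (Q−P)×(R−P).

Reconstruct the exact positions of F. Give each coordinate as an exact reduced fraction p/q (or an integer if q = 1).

F = (2/3, 4/3)

1. F_x = 2/3  [2·signedArea(FAB) = 0 ∩ FD · BC = -121/3]
2. F_y = 4/3  [2·signedArea(FAB) = 0 ∩ FD · BC = -121/3]
   → F = (2/3, 4/3)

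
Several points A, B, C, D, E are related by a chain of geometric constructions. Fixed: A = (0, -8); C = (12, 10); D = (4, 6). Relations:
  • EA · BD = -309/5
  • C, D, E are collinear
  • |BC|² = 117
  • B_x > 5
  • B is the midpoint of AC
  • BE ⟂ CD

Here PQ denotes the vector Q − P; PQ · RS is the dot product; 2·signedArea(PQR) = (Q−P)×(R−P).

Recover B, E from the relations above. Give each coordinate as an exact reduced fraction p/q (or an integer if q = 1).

B = (6, 1)
E = (18/5, 29/5)

1. B_x = 6  [B is the midpoint of AC]
2. B_y = 1  [B is the midpoint of AC]
   → B = (6, 1)
3. E_x = 18/5  [C, D, E are collinear ∩ BE ⟂ CD]
4. E_y = 29/5  [C, D, E are collinear ∩ BE ⟂ CD]
   → E = (18/5, 29/5)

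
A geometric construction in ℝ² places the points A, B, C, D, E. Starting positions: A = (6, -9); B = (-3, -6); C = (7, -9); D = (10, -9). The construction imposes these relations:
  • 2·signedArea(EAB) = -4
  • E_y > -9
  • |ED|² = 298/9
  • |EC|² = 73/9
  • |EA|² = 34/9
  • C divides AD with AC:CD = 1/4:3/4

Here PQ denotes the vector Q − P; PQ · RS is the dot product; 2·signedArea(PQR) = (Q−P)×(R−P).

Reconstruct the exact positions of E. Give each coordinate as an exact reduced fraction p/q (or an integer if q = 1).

E = (13/3, -8)

1. E_x = 13/3  [line -3·x + -9·y + -59 = 0 ∩ |ED|² = 298/9]
2. E_y = -8  [line -3·x + -9·y + -59 = 0 ∩ |ED|² = 298/9]
   → E = (13/3, -8)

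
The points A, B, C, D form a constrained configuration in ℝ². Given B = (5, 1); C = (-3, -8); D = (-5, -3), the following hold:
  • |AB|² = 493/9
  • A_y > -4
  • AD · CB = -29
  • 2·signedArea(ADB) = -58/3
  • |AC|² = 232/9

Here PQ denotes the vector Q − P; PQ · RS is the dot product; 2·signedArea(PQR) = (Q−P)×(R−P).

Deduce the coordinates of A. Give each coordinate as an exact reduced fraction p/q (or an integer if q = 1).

1. A_x = -1  [2·signedArea(ADB) = -58/3 ∩ AD · CB = -29]
2. A_y = -10/3  [2·signedArea(ADB) = -58/3 ∩ AD · CB = -29]
   → A = (-1, -10/3)

A = (-1, -10/3)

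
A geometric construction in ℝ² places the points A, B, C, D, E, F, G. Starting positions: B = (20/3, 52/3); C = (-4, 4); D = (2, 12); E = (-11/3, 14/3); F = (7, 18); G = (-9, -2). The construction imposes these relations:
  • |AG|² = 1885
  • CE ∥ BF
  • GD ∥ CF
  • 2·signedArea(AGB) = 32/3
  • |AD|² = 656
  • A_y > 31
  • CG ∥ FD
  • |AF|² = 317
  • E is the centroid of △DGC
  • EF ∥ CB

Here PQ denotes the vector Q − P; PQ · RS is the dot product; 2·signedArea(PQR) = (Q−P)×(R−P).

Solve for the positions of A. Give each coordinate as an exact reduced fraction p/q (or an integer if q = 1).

A = (18, 32)

1. A_x = 18  [line -58/3·x + 47/3·y + -460/3 = 0 ∩ |AG|² = 1885]
2. A_y = 32  [line -58/3·x + 47/3·y + -460/3 = 0 ∩ |AG|² = 1885]
   → A = (18, 32)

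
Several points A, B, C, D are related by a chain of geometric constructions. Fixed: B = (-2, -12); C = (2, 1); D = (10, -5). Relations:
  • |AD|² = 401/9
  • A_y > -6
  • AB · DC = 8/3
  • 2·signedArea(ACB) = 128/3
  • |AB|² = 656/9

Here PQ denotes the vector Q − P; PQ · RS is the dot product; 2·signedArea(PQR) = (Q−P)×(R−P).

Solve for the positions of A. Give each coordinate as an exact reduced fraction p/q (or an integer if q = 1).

A = (10/3, -16/3)

1. A_x = 10/3  [AB · DC = 8/3 ∩ 2·signedArea(ACB) = 128/3]
2. A_y = -16/3  [AB · DC = 8/3 ∩ 2·signedArea(ACB) = 128/3]
   → A = (10/3, -16/3)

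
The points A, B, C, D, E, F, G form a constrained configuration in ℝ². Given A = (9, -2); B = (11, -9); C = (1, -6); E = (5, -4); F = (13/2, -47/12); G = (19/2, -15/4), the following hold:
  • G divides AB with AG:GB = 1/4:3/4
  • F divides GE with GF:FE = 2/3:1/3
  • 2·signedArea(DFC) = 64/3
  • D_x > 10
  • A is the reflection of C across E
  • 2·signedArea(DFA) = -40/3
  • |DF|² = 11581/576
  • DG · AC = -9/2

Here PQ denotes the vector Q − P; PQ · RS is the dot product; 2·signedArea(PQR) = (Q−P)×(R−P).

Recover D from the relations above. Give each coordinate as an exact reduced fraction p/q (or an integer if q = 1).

1. D_x = 41/4  [2·signedArea(DFA) = -40/3 ∩ DG · AC = -9/2]
2. D_y = -51/8  [2·signedArea(DFA) = -40/3 ∩ DG · AC = -9/2]
   → D = (41/4, -51/8)

D = (41/4, -51/8)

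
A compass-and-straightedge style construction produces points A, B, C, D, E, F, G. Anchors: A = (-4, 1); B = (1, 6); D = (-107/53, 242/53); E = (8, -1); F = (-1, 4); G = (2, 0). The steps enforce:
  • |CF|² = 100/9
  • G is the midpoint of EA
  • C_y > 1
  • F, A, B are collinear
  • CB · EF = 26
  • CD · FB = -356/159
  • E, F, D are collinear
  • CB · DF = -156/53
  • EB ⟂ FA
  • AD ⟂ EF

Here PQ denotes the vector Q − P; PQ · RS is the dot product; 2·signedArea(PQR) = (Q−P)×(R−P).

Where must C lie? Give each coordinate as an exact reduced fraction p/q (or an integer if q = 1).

1. C_x = 5/3  [CB · EF = 26 ∩ CD · FB = -356/159]
2. C_y = 2  [CB · EF = 26 ∩ CD · FB = -356/159]
   → C = (5/3, 2)

C = (5/3, 2)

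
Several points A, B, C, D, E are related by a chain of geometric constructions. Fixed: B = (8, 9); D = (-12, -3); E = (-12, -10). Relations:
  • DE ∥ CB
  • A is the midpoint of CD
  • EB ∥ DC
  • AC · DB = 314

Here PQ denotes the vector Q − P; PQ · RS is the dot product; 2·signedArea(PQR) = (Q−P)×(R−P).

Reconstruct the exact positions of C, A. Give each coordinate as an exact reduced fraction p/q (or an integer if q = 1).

A = (-2, 13/2)
C = (8, 16)

1. C_x = 8  [DE ∥ CB ∩ EB ∥ DC]
2. C_y = 16  [DE ∥ CB ∩ EB ∥ DC]
   → C = (8, 16)
3. A_x = -2  [A is the midpoint of CD]
4. A_y = 13/2  [A is the midpoint of CD]
   → A = (-2, 13/2)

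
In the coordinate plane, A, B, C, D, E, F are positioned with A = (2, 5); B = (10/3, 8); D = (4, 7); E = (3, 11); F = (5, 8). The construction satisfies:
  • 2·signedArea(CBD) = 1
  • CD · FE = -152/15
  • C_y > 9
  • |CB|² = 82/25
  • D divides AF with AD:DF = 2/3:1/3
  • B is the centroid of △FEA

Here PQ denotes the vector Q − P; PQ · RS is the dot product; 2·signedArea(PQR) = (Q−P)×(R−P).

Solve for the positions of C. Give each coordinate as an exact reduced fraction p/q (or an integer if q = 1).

C = (47/15, 49/5)

1. C_x = 47/15  [CD · FE = -152/15 ∩ 2·signedArea(CBD) = 1]
2. C_y = 49/5  [CD · FE = -152/15 ∩ 2·signedArea(CBD) = 1]
   → C = (47/15, 49/5)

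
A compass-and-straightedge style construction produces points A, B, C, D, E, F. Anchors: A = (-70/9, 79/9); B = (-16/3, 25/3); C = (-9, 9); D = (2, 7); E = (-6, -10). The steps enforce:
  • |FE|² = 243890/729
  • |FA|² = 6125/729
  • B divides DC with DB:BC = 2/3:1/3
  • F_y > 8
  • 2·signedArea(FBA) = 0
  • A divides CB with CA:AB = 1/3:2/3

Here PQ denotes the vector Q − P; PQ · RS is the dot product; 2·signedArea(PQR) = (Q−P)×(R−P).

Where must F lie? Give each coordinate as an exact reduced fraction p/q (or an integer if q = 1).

F = (-133/27, 223/27)

1. F_x = -133/27  [line -4/9·x + -22/9·y + 18 = 0 ∩ |FE|² = 243890/729]
2. F_y = 223/27  [line -4/9·x + -22/9·y + 18 = 0 ∩ |FE|² = 243890/729]
   → F = (-133/27, 223/27)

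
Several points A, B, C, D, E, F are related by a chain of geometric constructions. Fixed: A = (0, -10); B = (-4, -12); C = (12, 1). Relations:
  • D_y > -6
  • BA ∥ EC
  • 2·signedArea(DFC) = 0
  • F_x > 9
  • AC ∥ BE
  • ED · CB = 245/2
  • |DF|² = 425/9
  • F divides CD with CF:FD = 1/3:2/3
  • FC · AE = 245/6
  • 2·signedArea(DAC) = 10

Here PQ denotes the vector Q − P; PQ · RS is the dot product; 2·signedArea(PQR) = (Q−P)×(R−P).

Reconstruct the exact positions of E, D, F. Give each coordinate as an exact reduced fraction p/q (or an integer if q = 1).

1. E_x = 8  [BA ∥ EC ∩ AC ∥ BE]
2. E_y = -1  [BA ∥ EC ∩ AC ∥ BE]
   → E = (8, -1)
3. D_x = 4  [2·signedArea(DAC) = 10 ∩ ED · CB = 245/2]
4. D_y = -11/2  [2·signedArea(DAC) = 10 ∩ ED · CB = 245/2]
   → D = (4, -11/2)
5. F_x = 28/3  [2·signedArea(DFC) = 0 ∩ F divides CD with CF:FD = 1/3:2/3]
6. F_y = -7/6  [2·signedArea(DFC) = 0 ∩ F divides CD with CF:FD = 1/3:2/3]
   → F = (28/3, -7/6)

D = (4, -11/2)
E = (8, -1)
F = (28/3, -7/6)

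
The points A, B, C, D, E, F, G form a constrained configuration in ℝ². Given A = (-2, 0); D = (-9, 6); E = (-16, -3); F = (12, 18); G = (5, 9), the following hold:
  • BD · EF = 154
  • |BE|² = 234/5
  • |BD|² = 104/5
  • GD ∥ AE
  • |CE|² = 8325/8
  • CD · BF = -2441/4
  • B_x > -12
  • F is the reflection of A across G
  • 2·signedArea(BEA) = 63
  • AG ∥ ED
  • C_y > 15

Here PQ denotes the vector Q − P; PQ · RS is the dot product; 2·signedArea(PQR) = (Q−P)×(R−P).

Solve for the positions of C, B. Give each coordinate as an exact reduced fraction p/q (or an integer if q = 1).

1. B_x = -59/5  [BD · EF = 154 ∩ 2·signedArea(BEA) = 63]
2. B_y = 12/5  [BD · EF = 154 ∩ 2·signedArea(BEA) = 63]
   → B = (-59/5, 12/5)
3. C_x = 41/4  [line -119/5·x + -78/5·y + 9793/20 = 0 ∩ |CE|² = 8325/8]
4. C_y = 63/4  [line -119/5·x + -78/5·y + 9793/20 = 0 ∩ |CE|² = 8325/8]
   → C = (41/4, 63/4)

B = (-59/5, 12/5)
C = (41/4, 63/4)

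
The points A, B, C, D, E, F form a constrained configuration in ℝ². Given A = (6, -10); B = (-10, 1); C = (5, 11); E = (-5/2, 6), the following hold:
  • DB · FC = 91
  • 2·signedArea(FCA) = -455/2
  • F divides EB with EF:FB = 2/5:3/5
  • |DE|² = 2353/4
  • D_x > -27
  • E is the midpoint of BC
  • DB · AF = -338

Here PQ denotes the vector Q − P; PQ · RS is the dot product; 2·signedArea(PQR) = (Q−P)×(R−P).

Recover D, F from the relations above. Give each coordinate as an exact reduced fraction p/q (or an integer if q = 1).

1. F_x = -11/2  [F divides EB with EF:FB = 2/5:3/5]
2. F_y = 4  [F divides EB with EF:FB = 2/5:3/5]
   → F = (-11/2, 4)
3. D_x = -26  [DB · AF = -338 ∩ DB · FC = 91]
4. D_y = 12  [DB · AF = -338 ∩ DB · FC = 91]
   → D = (-26, 12)

D = (-26, 12)
F = (-11/2, 4)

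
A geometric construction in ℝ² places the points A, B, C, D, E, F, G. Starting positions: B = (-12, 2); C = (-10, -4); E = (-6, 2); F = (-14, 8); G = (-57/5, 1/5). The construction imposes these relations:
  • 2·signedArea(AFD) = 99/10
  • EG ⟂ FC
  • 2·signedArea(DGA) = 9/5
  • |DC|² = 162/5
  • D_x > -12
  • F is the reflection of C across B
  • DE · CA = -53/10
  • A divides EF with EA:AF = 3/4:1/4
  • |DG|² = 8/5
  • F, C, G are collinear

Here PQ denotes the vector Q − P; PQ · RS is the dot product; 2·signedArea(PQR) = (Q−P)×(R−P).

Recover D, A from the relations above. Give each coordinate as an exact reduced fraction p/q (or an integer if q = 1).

A = (-12, 13/2)
D = (-59/5, 7/5)

1. A_x = -12  [A divides EF with EA:AF = 3/4:1/4]
2. A_y = 13/2  [A divides EF with EA:AF = 3/4:1/4]
   → A = (-12, 13/2)
3. D_x = -59/5  [DE · CA = -53/10 ∩ 2·signedArea(AFD) = 99/10]
4. D_y = 7/5  [DE · CA = -53/10 ∩ 2·signedArea(AFD) = 99/10]
   → D = (-59/5, 7/5)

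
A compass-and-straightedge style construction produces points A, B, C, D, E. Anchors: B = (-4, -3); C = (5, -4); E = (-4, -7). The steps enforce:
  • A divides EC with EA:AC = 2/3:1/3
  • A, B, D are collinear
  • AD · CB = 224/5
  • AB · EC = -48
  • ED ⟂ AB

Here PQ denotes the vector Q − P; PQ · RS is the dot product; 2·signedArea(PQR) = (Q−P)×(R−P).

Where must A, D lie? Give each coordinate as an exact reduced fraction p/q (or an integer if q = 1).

A = (2, -5)
D = (-14/5, -17/5)

1. A_x = 2  [A divides EC with EA:AC = 2/3:1/3]
2. A_y = -5  [A divides EC with EA:AC = 2/3:1/3]
   → A = (2, -5)
3. D_x = -14/5  [A, B, D are collinear ∩ ED ⟂ AB]
4. D_y = -17/5  [A, B, D are collinear ∩ ED ⟂ AB]
   → D = (-14/5, -17/5)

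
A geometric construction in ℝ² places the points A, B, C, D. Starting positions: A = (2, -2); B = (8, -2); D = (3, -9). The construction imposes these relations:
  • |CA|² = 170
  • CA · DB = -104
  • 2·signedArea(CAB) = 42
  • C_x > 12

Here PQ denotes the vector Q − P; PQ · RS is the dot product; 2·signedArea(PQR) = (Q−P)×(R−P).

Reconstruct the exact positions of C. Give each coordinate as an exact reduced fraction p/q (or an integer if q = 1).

1. C_x = 13  [CA · DB = -104 ∩ 2·signedArea(CAB) = 42]
2. C_y = 5  [CA · DB = -104 ∩ 2·signedArea(CAB) = 42]
   → C = (13, 5)

C = (13, 5)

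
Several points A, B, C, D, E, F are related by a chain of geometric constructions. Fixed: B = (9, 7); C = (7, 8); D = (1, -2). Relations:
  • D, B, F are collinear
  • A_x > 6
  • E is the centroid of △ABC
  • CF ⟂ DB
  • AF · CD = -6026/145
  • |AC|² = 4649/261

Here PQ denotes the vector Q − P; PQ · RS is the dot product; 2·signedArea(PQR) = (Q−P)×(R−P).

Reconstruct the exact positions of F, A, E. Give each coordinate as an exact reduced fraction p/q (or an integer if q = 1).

A = (2699/435, 559/145)
E = (9659/1305, 2734/435)
F = (1249/145, 952/145)

1. F_x = 1249/145  [D, B, F are collinear ∩ CF ⟂ DB]
2. F_y = 952/145  [D, B, F are collinear ∩ CF ⟂ DB]
   → F = (1249/145, 952/145)
3. A_x = 2699/435  [line 6·x + 10·y + -10988/145 = 0 ∩ |AC|² = 4649/261]
4. A_y = 559/145  [line 6·x + 10·y + -10988/145 = 0 ∩ |AC|² = 4649/261]
   → A = (2699/435, 559/145)
5. E_x = 9659/1305  [E is the centroid of △ABC]
6. E_y = 2734/435  [E is the centroid of △ABC]
   → E = (9659/1305, 2734/435)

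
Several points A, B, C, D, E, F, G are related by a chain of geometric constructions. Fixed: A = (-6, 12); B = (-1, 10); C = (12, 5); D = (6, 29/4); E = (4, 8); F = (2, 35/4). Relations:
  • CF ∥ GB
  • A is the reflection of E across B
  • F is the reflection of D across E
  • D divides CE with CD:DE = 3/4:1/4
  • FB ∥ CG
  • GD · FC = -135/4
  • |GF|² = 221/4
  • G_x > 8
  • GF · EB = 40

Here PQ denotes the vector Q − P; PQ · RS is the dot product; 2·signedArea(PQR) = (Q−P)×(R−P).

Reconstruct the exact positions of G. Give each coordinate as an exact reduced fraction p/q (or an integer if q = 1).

1. G_x = 9  [CF ∥ GB ∩ FB ∥ CG]
2. G_y = 25/4  [CF ∥ GB ∩ FB ∥ CG]
   → G = (9, 25/4)

G = (9, 25/4)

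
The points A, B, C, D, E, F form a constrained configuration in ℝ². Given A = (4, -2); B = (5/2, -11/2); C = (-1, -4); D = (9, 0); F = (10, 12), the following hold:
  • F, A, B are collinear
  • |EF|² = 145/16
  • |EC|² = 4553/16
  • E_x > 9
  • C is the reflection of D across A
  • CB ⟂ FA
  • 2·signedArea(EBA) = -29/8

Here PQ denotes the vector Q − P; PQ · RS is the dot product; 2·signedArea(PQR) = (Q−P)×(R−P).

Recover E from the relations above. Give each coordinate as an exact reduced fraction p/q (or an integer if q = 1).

1. E_x = 39/4  [line -7/2·x + 3/2·y + 165/8 = 0 ∩ |EC|² = 4553/16]
2. E_y = 9  [line -7/2·x + 3/2·y + 165/8 = 0 ∩ |EC|² = 4553/16]
   → E = (39/4, 9)

E = (39/4, 9)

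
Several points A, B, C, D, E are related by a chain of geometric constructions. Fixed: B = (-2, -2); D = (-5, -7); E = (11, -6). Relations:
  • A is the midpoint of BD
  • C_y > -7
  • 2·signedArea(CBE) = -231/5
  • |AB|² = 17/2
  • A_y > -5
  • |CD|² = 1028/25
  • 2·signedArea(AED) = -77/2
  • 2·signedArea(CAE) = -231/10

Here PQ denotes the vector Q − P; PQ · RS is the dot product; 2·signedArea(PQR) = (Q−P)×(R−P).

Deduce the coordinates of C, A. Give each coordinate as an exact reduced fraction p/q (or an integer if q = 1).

1. A_x = -7/2  [A is the midpoint of BD]
2. A_y = -9/2  [A is the midpoint of BD]
   → A = (-7/2, -9/2)
3. C_x = 7/5  [2·signedArea(CBE) = -231/5 ∩ 2·signedArea(CAE) = -231/10]
4. C_y = -33/5  [2·signedArea(CBE) = -231/5 ∩ 2·signedArea(CAE) = -231/10]
   → C = (7/5, -33/5)

A = (-7/2, -9/2)
C = (7/5, -33/5)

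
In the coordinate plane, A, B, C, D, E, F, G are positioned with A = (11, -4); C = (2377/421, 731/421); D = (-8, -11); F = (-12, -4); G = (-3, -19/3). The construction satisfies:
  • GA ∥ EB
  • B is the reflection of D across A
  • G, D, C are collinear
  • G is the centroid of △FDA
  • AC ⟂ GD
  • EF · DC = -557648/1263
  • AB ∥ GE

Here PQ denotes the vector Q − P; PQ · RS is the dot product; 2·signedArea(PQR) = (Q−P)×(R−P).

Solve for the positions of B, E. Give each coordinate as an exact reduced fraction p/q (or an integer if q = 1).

B = (30, 3)
E = (16, 2/3)

1. B_x = 30  [B is the reflection of D across A]
2. B_y = 3  [B is the reflection of D across A]
   → B = (30, 3)
3. E_x = 16  [GA ∥ EB ∩ AB ∥ GE]
4. E_y = 2/3  [GA ∥ EB ∩ AB ∥ GE]
   → E = (16, 2/3)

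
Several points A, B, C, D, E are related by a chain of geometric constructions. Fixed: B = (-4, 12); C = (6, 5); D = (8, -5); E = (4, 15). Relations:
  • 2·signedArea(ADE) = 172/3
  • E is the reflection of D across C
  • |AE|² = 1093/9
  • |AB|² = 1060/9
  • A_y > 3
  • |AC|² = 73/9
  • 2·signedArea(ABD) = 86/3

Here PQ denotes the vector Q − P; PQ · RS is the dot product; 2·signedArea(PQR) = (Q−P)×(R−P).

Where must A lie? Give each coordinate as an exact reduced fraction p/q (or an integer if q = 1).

A = (10/3, 4)

1. A_x = 10/3  [2·signedArea(ADE) = 172/3 ∩ 2·signedArea(ABD) = 86/3]
2. A_y = 4  [2·signedArea(ADE) = 172/3 ∩ 2·signedArea(ABD) = 86/3]
   → A = (10/3, 4)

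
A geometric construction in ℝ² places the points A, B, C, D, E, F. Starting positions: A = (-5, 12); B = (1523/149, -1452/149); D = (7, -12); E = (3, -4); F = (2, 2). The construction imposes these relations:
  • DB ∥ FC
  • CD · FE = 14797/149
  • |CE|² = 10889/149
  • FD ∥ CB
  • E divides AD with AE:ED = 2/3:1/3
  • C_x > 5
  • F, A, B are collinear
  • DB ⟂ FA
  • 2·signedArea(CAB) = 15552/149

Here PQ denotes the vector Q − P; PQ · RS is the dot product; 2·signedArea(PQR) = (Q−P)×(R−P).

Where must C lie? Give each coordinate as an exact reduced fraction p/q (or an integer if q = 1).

1. C_x = 778/149  [FD ∥ CB ∩ DB ∥ FC]
2. C_y = 634/149  [FD ∥ CB ∩ DB ∥ FC]
   → C = (778/149, 634/149)

C = (778/149, 634/149)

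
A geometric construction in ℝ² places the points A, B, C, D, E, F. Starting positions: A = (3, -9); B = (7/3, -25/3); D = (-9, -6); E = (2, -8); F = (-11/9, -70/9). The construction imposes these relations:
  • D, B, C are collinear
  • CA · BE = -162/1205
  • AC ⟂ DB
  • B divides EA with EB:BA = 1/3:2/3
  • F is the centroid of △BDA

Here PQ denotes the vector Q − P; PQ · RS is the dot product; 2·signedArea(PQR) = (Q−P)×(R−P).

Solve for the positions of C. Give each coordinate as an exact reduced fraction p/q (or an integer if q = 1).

C = (3741/1205, -10233/1205)

1. C_x = 3741/1205  [D, B, C are collinear ∩ AC ⟂ DB]
2. C_y = -10233/1205  [D, B, C are collinear ∩ AC ⟂ DB]
   → C = (3741/1205, -10233/1205)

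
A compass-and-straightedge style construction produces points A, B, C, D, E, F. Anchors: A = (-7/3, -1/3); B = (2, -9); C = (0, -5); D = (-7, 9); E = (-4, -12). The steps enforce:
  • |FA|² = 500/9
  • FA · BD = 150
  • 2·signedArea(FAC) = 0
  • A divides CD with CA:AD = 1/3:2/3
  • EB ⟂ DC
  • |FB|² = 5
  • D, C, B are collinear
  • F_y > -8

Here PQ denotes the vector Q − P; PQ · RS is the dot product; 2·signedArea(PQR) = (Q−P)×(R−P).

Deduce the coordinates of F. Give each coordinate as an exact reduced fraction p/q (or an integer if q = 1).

1. F_x = 1  [2·signedArea(FAC) = 0 ∩ FA · BD = 150]
2. F_y = -7  [2·signedArea(FAC) = 0 ∩ FA · BD = 150]
   → F = (1, -7)

F = (1, -7)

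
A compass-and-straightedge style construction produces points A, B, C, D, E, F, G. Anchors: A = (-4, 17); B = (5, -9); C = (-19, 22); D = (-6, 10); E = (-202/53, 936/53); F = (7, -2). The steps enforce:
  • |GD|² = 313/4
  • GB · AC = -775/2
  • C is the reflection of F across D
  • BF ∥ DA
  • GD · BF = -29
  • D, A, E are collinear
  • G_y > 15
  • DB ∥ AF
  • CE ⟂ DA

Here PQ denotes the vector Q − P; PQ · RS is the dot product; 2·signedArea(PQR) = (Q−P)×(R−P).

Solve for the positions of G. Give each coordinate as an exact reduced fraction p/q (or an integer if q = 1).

G = (-25/2, 16)

1. G_x = -25/2  [GB · AC = -775/2 ∩ GD · BF = -29]
2. G_y = 16  [GB · AC = -775/2 ∩ GD · BF = -29]
   → G = (-25/2, 16)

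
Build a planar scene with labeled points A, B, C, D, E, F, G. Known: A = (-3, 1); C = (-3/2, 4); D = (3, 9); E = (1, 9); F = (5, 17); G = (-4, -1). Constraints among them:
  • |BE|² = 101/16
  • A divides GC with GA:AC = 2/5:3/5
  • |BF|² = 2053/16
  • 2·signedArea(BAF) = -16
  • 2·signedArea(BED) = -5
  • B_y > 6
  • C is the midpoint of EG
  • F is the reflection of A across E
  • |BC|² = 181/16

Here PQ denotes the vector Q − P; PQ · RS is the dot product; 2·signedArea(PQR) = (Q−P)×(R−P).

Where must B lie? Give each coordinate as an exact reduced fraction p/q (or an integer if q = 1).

B = (3/4, 13/2)

1. B_x = 3/4  [2·signedArea(BED) = -5 ∩ 2·signedArea(BAF) = -16]
2. B_y = 13/2  [2·signedArea(BED) = -5 ∩ 2·signedArea(BAF) = -16]
   → B = (3/4, 13/2)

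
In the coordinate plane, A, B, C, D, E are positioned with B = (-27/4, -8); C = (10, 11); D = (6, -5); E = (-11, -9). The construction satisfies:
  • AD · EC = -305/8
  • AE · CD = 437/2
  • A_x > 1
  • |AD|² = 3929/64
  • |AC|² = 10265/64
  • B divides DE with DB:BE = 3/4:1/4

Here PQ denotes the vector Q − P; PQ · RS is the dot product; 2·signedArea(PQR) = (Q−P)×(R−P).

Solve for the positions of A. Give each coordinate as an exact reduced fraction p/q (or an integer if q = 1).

1. A_x = 13/8  [AD · EC = -305/8 ∩ AE · CD = 437/2]
2. A_y = 3/2  [AD · EC = -305/8 ∩ AE · CD = 437/2]
   → A = (13/8, 3/2)

A = (13/8, 3/2)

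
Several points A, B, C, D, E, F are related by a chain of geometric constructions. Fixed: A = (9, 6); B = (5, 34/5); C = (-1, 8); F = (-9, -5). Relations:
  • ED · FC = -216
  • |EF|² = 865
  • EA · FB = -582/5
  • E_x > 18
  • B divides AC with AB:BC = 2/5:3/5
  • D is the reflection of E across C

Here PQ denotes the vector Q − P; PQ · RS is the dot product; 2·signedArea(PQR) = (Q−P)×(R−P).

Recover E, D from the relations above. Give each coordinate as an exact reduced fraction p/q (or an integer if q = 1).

D = (-21, 12)
E = (19, 4)

1. E_x = 19  [line -14·x + -59/5·y + 1566/5 = 0 ∩ |EF|² = 865]
2. E_y = 4  [line -14·x + -59/5·y + 1566/5 = 0 ∩ |EF|² = 865]
   → E = (19, 4)
3. D_x = -21  [ED · FC = -216 ∩ D is the reflection of E across C]
4. D_y = 12  [ED · FC = -216 ∩ D is the reflection of E across C]
   → D = (-21, 12)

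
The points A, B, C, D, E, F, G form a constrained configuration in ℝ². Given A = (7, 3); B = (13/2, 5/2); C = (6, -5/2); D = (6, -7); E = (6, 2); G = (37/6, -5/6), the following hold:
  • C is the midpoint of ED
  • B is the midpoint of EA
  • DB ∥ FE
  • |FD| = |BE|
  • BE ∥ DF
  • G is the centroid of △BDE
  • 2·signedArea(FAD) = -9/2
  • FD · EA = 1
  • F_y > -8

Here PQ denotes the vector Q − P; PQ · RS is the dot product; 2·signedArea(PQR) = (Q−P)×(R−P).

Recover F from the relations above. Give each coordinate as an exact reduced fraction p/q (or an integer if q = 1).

1. F_x = 11/2  [DB ∥ FE ∩ BE ∥ DF]
2. F_y = -15/2  [DB ∥ FE ∩ BE ∥ DF]
   → F = (11/2, -15/2)

F = (11/2, -15/2)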